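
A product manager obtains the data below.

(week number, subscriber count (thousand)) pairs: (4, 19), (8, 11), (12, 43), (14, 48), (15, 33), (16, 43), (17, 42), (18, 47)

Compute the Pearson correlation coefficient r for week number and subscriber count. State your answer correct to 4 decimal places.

0.8148

n = 8, Σx = 104, Σy = 286, Σxy = 4095, Σx² = 1514, Σy² = 11546
Sxx = Σx² − (Σx)²/n = 1514 − 1352 = 162
Sxy = Σxy − (Σx)(Σy)/n = 4095 − 3718 = 377
Syy = Σy² − (Σy)²/n = 11546 − 10224.5 = 1321.5
r = Sxy/√(Sxx·Syy) = 377/√(214083) = 377/462.691042 = 0.814799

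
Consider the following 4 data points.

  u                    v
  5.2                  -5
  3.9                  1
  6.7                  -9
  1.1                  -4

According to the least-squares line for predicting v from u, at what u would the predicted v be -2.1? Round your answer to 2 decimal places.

n = 4, Σx = 16.9, Σy = -17, Σxy = -86.8, Σx² = 88.35
Sxx = Σx² − (Σx)²/n = 88.35 − 71.4025 = 16.9475
Sxy = Σxy − (Σx)(Σy)/n = -86.8 − (-71.825) = -14.975
b = Sxy/Sxx = -14.975/16.9475 = -0.883611
a = ȳ − b·x̄ = -4.25 − (-0.883611)·4.225 = -0.516743
Set a + b·x = -2.1: x = (-2.1 − (-0.516743)) / (-0.883611) = 1.791803

1.79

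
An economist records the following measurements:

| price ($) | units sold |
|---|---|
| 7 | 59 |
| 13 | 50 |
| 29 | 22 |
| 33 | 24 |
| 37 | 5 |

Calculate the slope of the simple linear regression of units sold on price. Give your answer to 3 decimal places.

n = 5, Σx = 119, Σy = 160, Σxy = 2678, Σx² = 3517
Sxx = Σx² − (Σx)²/n = 3517 − 2832.2 = 684.8
Sxy = Σxy − (Σx)(Σy)/n = 2678 − 3808 = -1130
b = Sxy/Sxx = -1130/684.8 = -1.650117

-1.650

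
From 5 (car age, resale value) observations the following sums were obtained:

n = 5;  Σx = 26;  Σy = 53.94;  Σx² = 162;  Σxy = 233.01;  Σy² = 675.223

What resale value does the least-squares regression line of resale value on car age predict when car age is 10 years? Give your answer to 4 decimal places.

2.2845

Sxx = Σx² − (Σx)²/n = 162 − 135.2 = 26.8
Sxy = Σxy − (Σx)(Σy)/n = 233.01 − 280.488 = -47.478
b = Sxy/Sxx = -47.478/26.8 = -1.771567
a = ȳ − b·x̄ = 10.788 − (-1.771567)·5.2 = 20.000149
ŷ(10) = a + b·10 = 20.000149 + (-1.771567)·10 = 2.284478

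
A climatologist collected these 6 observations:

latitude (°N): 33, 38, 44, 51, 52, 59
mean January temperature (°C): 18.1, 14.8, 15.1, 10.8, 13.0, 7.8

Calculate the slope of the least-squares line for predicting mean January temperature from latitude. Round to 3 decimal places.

-0.351

n = 6, Σx = 277, Σy = 79.6, Σxy = 3511.1, Σx² = 13255
Sxx = Σx² − (Σx)²/n = 13255 − 12788.166667 = 466.833333
Sxy = Σxy − (Σx)(Σy)/n = 3511.1 − 3674.866667 = -163.766667
b = Sxy/Sxx = -163.766667/466.833333 = -0.350803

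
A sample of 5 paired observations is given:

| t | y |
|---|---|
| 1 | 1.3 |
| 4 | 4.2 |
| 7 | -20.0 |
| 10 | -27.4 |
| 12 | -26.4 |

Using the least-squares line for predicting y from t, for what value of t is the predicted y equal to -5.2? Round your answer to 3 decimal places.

n = 5, Σx = 34, Σy = -68.3, Σxy = -712.7, Σx² = 310
Sxx = Σx² − (Σx)²/n = 310 − 231.2 = 78.8
Sxy = Σxy − (Σx)(Σy)/n = -712.7 − (-464.44) = -248.26
b = Sxy/Sxx = -248.26/78.8 = -3.150508
a = ȳ − b·x̄ = -13.66 − (-3.150508)·6.8 = 7.763452
Set a + b·x = -5.2: x = (-5.2 − 7.763452) / (-3.150508) = 4.114718

4.115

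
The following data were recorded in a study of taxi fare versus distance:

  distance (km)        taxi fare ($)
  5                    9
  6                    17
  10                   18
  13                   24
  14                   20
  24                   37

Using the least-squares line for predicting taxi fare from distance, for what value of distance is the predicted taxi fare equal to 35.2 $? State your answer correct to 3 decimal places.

n = 6, Σx = 72, Σy = 125, Σxy = 1807, Σx² = 1102
Sxx = Σx² − (Σx)²/n = 1102 − 864 = 238
Sxy = Σxy − (Σx)(Σy)/n = 1807 − 1500 = 307
b = Sxy/Sxx = 307/238 = 1.289916
a = ȳ − b·x̄ = 20.833333 − 1.289916·12 = 5.354342
Set a + b·x = 35.2: x = (35.2 − 5.354342) / 1.289916 = 23.137676

23.138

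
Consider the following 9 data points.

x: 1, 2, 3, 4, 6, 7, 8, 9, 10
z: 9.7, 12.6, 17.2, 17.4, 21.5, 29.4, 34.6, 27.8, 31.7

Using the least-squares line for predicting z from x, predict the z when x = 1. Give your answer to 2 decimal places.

n = 9, Σx = 50, Σy = 201.9, Σxy = 1334.9, Σx² = 360
Sxx = Σx² − (Σx)²/n = 360 − 277.777778 = 82.222222
Sxy = Σxy − (Σx)(Σy)/n = 1334.9 − 1121.666667 = 213.233333
b = Sxy/Sxx = 213.233333/82.222222 = 2.593378
a = ȳ − b·x̄ = 22.433333 − 2.593378·5.555556 = 8.025676
ŷ(1) = a + b·1 = 8.025676 + 2.593378·1 = 10.619054

10.62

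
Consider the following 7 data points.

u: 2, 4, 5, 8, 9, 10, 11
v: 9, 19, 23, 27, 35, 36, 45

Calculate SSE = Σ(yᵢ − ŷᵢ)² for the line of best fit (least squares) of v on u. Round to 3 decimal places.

43.414

n = 7, Σx = 49, Σy = 194, Σxy = 1595, Σx² = 411, Σy² = 6246
Sxx = Σx² − (Σx)²/n = 411 − 343 = 68
Sxy = Σxy − (Σx)(Σy)/n = 1595 − 1358 = 237
Syy = Σy² − (Σy)²/n = 6246 − 5376.571429 = 869.428571
b = Sxy/Sxx = 237/68 = 3.485294
SSE = Syy − b·Sxy = 869.428571 − 3.485294·237 = 43.413866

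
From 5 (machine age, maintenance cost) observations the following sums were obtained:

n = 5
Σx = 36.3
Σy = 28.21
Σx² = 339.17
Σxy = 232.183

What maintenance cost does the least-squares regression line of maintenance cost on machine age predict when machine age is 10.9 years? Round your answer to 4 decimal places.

Sxx = Σx² − (Σx)²/n = 339.17 − 263.538 = 75.632
Sxy = Σxy − (Σx)(Σy)/n = 232.183 − 204.8046 = 27.3784
b = Sxy/Sxx = 27.3784/75.632 = 0.361995
a = ȳ − b·x̄ = 5.642 − 0.361995·7.26 = 3.013917
ŷ(10.9) = a + b·10.9 = 3.013917 + 0.361995·10.9 = 6.959662

6.9597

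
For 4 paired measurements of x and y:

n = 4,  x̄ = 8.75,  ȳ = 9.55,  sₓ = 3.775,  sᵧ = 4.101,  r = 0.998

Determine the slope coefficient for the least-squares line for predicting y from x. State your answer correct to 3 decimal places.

b = r · sᵧ/sₓ = 0.998 · 4.101/3.775 = 1.084185

1.084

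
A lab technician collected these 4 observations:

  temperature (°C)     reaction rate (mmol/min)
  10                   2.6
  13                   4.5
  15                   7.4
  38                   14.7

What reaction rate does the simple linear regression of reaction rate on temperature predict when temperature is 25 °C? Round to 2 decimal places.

9.72

n = 4, Σx = 76, Σy = 29.2, Σxy = 754.1, Σx² = 1938
Sxx = Σx² − (Σx)²/n = 1938 − 1444 = 494
Sxy = Σxy − (Σx)(Σy)/n = 754.1 − 554.8 = 199.3
b = Sxy/Sxx = 199.3/494 = 0.403441
a = ȳ − b·x̄ = 7.3 − 0.403441·19 = -0.365385
ŷ(25) = a + b·25 = -0.365385 + 0.403441·25 = 9.720648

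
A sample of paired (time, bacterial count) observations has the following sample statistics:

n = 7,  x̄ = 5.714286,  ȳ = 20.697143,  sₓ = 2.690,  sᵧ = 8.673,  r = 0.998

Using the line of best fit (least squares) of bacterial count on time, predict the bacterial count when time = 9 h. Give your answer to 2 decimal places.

b = r · sᵧ/sₓ = 0.998 · 8.673/2.69 = 3.217715
a = ȳ − b·x̄ = 20.697143 − 3.217715·5.714286 = 2.310198
ŷ(9) = a + b·9 = 2.310198 + 3.217715·9 = 31.269635

31.27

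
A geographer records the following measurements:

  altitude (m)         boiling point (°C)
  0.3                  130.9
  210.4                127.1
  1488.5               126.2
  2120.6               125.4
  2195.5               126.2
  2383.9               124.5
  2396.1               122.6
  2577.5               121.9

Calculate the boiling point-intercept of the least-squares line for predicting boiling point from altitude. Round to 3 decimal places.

129.554

n = 8, Σx = 13372.8, Σy = 1004.8, Σxy = 1662379.81, Σx² = 29644845.78
Sxx = Σx² − (Σx)²/n = 29644845.78 − 22353972.48 = 7290873.3
Sxy = Σxy − (Σx)(Σy)/n = 1662379.81 − 1679623.68 = -17243.87
b = Sxy/Sxx = -17243.87/7290873.3 = -0.002365
a = ȳ − b·x̄ = 125.6 − (-0.002365)·1671.6 = 129.553553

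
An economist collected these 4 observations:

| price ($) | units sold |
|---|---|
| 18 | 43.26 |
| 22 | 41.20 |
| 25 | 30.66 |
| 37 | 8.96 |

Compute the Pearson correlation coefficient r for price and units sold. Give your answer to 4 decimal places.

-0.9876

n = 4, Σx = 102, Σy = 124.08, Σxy = 2783.1, Σx² = 2802, Σy² = 4589.1848
Sxx = Σx² − (Σx)²/n = 2802 − 2601 = 201
Sxy = Σxy − (Σx)(Σy)/n = 2783.1 − 3164.04 = -380.94
Syy = Σy² − (Σy)²/n = 4589.1848 − 3848.9616 = 740.2232
r = Sxy/√(Sxx·Syy) = -380.94/√(148784.8632) = -380.94/385.726410 = -0.987591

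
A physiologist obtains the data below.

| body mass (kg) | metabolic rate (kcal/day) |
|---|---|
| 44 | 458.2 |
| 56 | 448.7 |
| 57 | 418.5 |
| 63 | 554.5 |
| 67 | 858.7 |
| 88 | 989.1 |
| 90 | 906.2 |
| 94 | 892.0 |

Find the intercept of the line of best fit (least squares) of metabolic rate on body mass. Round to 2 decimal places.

-122.91

n = 8, Σx = 559, Σy = 5525.9, Σxy = 414055.7, Σx² = 41459
Sxx = Σx² − (Σx)²/n = 41459 − 39060.125 = 2398.875
Sxy = Σxy − (Σx)(Σy)/n = 414055.7 − 386122.2625 = 27933.4375
b = Sxy/Sxx = 27933.4375/2398.875 = 11.644391
a = ȳ − b·x̄ = 690.7375 − 11.644391·69.875 = -122.914293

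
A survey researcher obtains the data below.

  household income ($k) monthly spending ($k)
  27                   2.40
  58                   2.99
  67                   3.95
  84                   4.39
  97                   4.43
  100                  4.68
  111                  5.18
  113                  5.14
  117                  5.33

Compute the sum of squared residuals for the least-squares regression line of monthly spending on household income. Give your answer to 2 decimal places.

n = 9, Σx = 774, Σy = 38.49, Σxy = 3548.75, Σx² = 73826, Σy² = 172.7629
Sxx = Σx² − (Σx)²/n = 73826 − 66564 = 7262
Sxy = Σxy − (Σx)(Σy)/n = 3548.75 − 3310.14 = 238.61
Syy = Σy² − (Σy)²/n = 172.7629 − 164.6089 = 8.154
b = Sxy/Sxx = 238.61/7262 = 0.032857
SSE = Syy − b·Sxy = 8.154 − 0.032857·238.61 = 0.313910

0.31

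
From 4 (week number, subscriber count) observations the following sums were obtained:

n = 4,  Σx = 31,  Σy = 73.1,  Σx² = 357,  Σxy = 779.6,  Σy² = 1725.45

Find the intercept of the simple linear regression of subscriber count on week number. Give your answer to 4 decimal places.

Sxx = Σx² − (Σx)²/n = 357 − 240.25 = 116.75
Sxy = Σxy − (Σx)(Σy)/n = 779.6 − 566.525 = 213.075
b = Sxy/Sxx = 213.075/116.75 = 1.825054
a = ȳ − b·x̄ = 18.275 − 1.825054·7.75 = 4.130835

4.1308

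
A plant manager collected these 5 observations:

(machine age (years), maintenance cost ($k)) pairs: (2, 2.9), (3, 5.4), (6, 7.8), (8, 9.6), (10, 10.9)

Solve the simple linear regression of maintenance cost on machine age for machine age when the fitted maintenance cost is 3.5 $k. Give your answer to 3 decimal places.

1.756

n = 5, Σx = 29, Σy = 36.6, Σxy = 254.6, Σx² = 213
Sxx = Σx² − (Σx)²/n = 213 − 168.2 = 44.8
Sxy = Σxy − (Σx)(Σy)/n = 254.6 − 212.28 = 42.32
b = Sxy/Sxx = 42.32/44.8 = 0.944643
a = ȳ − b·x̄ = 7.32 − 0.944643·5.8 = 1.841071
Set a + b·x = 3.5: x = (3.5 − 1.841071) / 0.944643 = 1.756144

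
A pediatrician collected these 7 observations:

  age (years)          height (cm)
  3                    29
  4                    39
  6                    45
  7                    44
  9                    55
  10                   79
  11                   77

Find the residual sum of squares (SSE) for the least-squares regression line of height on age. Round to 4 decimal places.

253.0234

n = 7, Σx = 50, Σy = 368, Σxy = 2953, Σx² = 412, Σy² = 21518
Sxx = Σx² − (Σx)²/n = 412 − 357.142857 = 54.857143
Sxy = Σxy − (Σx)(Σy)/n = 2953 − 2628.571429 = 324.428571
Syy = Σy² − (Σy)²/n = 21518 − 19346.285714 = 2171.714286
b = Sxy/Sxx = 324.428571/54.857143 = 5.914062
SSE = Syy − b·Sxy = 2171.714286 − 5.914062·324.428571 = 253.023438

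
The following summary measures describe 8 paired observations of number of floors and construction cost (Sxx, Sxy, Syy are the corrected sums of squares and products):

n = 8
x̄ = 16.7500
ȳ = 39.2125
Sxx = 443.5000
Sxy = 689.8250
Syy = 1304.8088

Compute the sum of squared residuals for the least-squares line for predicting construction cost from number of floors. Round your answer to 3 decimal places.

b = Sxy/Sxx = 689.825/443.5 = 1.555411
SSE = Syy − b·Sxy = 1304.8088 − 1.555411·689.825 = 231.847062

231.847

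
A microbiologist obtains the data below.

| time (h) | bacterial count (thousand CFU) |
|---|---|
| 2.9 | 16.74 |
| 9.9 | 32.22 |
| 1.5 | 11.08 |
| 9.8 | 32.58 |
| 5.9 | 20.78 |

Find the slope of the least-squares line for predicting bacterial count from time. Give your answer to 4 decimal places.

n = 5, Σx = 30, Σy = 113.4, Σxy = 826.03, Σx² = 239.52
Sxx = Σx² − (Σx)²/n = 239.52 − 180 = 59.52
Sxy = Σxy − (Σx)(Σy)/n = 826.03 − 680.4 = 145.63
b = Sxy/Sxx = 145.63/59.52 = 2.446741

2.4467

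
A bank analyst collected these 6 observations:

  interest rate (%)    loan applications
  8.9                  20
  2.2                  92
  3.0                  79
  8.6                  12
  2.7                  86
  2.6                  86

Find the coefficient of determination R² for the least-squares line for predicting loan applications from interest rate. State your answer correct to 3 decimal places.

0.989

n = 6, Σx = 28, Σy = 375, Σxy = 1176.4, Σx² = 181.06, Σy² = 30041
Sxx = Σx² − (Σx)²/n = 181.06 − 130.666667 = 50.393333
Sxy = Σxy − (Σx)(Σy)/n = 1176.4 − 1750 = -573.6
Syy = Σy² − (Σy)²/n = 30041 − 23437.5 = 6603.5
R² = Sxy²/(Sxx·Syy) = (-573.6)²/(50.393333·6603.5) = 0.988715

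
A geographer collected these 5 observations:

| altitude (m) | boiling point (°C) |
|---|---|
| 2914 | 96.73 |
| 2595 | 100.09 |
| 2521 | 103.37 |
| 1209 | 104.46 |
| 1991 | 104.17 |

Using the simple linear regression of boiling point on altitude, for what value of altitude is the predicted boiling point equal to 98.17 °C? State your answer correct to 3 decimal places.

n = 5, Σx = 11230, Σy = 508.82, Σxy = 1135895.15, Σx² = 27006624
Sxx = Σx² − (Σx)²/n = 27006624 − 25222580 = 1784044
Sxy = Σxy − (Σx)(Σy)/n = 1135895.15 − 1142809.72 = -6914.57
b = Sxy/Sxx = -6914.57/1784044 = -0.003876
a = ȳ − b·x̄ = 101.764 − (-0.003876)·2246 = 110.469012
Set a + b·x = 98.17: x = (98.17 − 110.469012) / (-0.003876) = 3173.296149

3173.296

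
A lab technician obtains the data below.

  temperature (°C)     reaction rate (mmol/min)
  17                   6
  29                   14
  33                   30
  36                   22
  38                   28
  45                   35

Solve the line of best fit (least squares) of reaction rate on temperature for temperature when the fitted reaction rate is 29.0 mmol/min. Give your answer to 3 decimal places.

39.171

n = 6, Σx = 198, Σy = 135, Σxy = 4929, Σx² = 6984
Sxx = Σx² − (Σx)²/n = 6984 − 6534 = 450
Sxy = Σxy − (Σx)(Σy)/n = 4929 − 4455 = 474
b = Sxy/Sxx = 474/450 = 1.053333
a = ȳ − b·x̄ = 22.5 − 1.053333·33 = -12.26
Set a + b·x = 29.0: x = (29.0 − (-12.26)) / 1.053333 = 39.170886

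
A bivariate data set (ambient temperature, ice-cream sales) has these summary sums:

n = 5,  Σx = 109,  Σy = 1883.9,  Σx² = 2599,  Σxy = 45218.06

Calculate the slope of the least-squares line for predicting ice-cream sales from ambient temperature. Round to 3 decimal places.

Sxx = Σx² − (Σx)²/n = 2599 − 2376.2 = 222.8
Sxy = Σxy − (Σx)(Σy)/n = 45218.06 − 41069.02 = 4149.04
b = Sxy/Sxx = 4149.04/222.8 = 18.622262

18.622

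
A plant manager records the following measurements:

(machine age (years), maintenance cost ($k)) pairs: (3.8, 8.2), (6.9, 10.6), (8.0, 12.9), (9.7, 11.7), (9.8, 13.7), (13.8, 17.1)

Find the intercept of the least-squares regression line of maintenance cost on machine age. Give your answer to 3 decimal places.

n = 6, Σx = 52, Σy = 74.2, Σxy = 691.23, Σx² = 506.62
Sxx = Σx² − (Σx)²/n = 506.62 − 450.666667 = 55.953333
Sxy = Σxy − (Σx)(Σy)/n = 691.23 − 643.066667 = 48.163333
b = Sxy/Sxx = 48.163333/55.953333 = 0.860777
a = ȳ − b·x̄ = 12.366667 − 0.860777·8.666667 = 4.906601

4.907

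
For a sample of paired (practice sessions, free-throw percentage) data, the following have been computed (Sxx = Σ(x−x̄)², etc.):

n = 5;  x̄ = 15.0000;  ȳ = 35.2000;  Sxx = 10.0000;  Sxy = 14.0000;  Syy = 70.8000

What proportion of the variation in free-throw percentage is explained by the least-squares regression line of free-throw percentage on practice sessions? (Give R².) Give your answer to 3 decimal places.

R² = Sxy²/(Sxx·Syy) = (14)²/(10·70.8) = 0.276836

0.277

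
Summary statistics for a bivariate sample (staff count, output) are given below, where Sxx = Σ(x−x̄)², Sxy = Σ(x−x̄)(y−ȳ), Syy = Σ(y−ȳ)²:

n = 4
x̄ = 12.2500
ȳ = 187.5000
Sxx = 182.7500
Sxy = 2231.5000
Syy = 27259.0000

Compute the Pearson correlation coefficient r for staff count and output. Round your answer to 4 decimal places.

0.9998

r = Sxy/√(Sxx·Syy) = 2231.5/√(4981582.25) = 2231.5/2231.945844 = 0.999800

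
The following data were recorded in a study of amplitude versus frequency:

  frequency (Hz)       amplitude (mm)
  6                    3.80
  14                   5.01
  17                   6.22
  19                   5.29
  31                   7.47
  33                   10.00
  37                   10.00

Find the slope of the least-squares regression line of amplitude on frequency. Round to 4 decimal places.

0.2038

n = 7, Σx = 157, Σy = 47.79, Σxy = 1230.76, Σx² = 4301
Sxx = Σx² − (Σx)²/n = 4301 − 3521.285714 = 779.714286
Sxy = Σxy − (Σx)(Σy)/n = 1230.76 − 1071.861429 = 158.898571
b = Sxy/Sxx = 158.898571/779.714286 = 0.203791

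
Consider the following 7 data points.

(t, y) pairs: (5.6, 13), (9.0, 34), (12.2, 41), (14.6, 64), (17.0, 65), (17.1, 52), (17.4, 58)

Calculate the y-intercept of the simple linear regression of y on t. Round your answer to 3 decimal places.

n = 7, Σx = 92.9, Σy = 327, Σxy = 4816.8, Σx² = 1358.53
Sxx = Σx² − (Σx)²/n = 1358.53 − 1232.915714 = 125.614286
Sxy = Σxy − (Σx)(Σy)/n = 4816.8 − 4339.757143 = 477.042857
b = Sxy/Sxx = 477.042857/125.614286 = 3.797680
a = ȳ − b·x̄ = 46.714286 − 3.797680·13.271429 = -3.686353

-3.686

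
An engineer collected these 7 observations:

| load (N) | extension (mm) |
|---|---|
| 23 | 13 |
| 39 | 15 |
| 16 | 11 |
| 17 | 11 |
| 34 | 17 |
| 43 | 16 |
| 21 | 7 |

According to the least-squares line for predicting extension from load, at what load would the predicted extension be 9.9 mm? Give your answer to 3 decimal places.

n = 7, Σx = 193, Σy = 90, Σxy = 2660, Σx² = 6041
Sxx = Σx² − (Σx)²/n = 6041 − 5321.285714 = 719.714286
Sxy = Σxy − (Σx)(Σy)/n = 2660 − 2481.428571 = 178.571429
b = Sxy/Sxx = 178.571429/719.714286 = 0.248114
a = ȳ − b·x̄ = 12.857143 − 0.248114·27.571429 = 6.016276
Set a + b·x = 9.9: x = (9.9 − 6.016276) / 0.248114 = 15.65296

15.653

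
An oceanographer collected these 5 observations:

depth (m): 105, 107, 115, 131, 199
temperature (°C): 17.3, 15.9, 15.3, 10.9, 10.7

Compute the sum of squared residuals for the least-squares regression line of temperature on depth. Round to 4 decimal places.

13.5510

n = 5, Σx = 657, Σy = 70.1, Σxy = 8834.5, Σx² = 92461, Σy² = 1019.49
Sxx = Σx² − (Σx)²/n = 92461 − 86329.8 = 6131.2
Sxy = Σxy − (Σx)(Σy)/n = 8834.5 − 9211.14 = -376.64
Syy = Σy² − (Σy)²/n = 1019.49 − 982.802 = 36.688
b = Sxy/Sxx = -376.64/6131.2 = -0.061430
SSE = Syy − b·Sxy = 36.688 − (-0.061430)·(-376.64) = 13.550981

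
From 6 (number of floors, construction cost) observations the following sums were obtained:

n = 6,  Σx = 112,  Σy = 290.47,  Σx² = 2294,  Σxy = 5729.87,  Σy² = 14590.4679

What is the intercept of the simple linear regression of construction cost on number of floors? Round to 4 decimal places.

20.1580

Sxx = Σx² − (Σx)²/n = 2294 − 2090.666667 = 203.333333
Sxy = Σxy − (Σx)(Σy)/n = 5729.87 − 5422.106667 = 307.763333
b = Sxy/Sxx = 307.763333/203.333333 = 1.513590
a = ȳ − b·x̄ = 48.411667 − 1.513590·18.666667 = 20.157984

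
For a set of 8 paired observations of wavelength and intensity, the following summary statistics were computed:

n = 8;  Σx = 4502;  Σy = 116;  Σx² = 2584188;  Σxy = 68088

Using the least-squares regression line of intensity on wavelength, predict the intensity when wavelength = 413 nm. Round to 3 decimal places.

6.201

Sxx = Σx² − (Σx)²/n = 2584188 − 2533500.5 = 50687.5
Sxy = Σxy − (Σx)(Σy)/n = 68088 − 65279 = 2809
b = Sxy/Sxx = 2809/50687.5 = 0.055418
a = ȳ − b·x̄ = 14.5 − 0.055418·562.75 = -16.686481
ŷ(413) = a + b·413 = -16.686481 + 0.055418·413 = 6.201154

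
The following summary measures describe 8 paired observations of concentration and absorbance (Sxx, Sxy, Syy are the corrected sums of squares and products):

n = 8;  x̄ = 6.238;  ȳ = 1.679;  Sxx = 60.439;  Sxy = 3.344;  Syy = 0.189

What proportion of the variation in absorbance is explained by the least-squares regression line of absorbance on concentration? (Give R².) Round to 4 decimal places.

R² = Sxy²/(Sxx·Syy) = (3.344)²/(60.439·0.189) = 0.978934

0.9789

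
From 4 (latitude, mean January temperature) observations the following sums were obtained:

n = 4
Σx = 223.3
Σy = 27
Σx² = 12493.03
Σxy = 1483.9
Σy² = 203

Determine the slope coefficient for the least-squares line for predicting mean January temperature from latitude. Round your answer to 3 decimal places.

Sxx = Σx² − (Σx)²/n = 12493.03 − 12465.7225 = 27.3075
Sxy = Σxy − (Σx)(Σy)/n = 1483.9 − 1507.275 = -23.375
b = Sxy/Sxx = -23.375/27.3075 = -0.855992

-0.856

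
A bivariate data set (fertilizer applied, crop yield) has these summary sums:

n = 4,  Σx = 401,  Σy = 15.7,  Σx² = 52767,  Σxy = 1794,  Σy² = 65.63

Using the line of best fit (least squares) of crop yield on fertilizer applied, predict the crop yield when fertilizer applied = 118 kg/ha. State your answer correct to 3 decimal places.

4.236

Sxx = Σx² − (Σx)²/n = 52767 − 40200.25 = 12566.75
Sxy = Σxy − (Σx)(Σy)/n = 1794 − 1573.925 = 220.075
b = Sxy/Sxx = 220.075/12566.75 = 0.017512
a = ȳ − b·x̄ = 3.925 − 0.017512·100.25 = 2.169374
ŷ(118) = a + b·118 = 2.169374 + 0.017512·118 = 4.235847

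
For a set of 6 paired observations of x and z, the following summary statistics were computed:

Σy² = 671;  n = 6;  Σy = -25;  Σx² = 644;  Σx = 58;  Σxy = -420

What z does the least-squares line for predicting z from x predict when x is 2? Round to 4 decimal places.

12.2400

Sxx = Σx² − (Σx)²/n = 644 − 560.666667 = 83.333333
Sxy = Σxy − (Σx)(Σy)/n = -420 − (-241.666667) = -178.333333
b = Sxy/Sxx = -178.333333/83.333333 = -2.14
a = ȳ − b·x̄ = -4.166667 − (-2.14)·9.666667 = 16.52
ŷ(2) = a + b·2 = 16.52 + (-2.14)·2 = 12.24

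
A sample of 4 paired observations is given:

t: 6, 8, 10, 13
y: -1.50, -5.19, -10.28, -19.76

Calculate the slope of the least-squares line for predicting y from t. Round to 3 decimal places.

n = 4, Σx = 37, Σy = -36.73, Σxy = -410.2, Σx² = 369
Sxx = Σx² − (Σx)²/n = 369 − 342.25 = 26.75
Sxy = Σxy − (Σx)(Σy)/n = -410.2 − (-339.7525) = -70.4475
b = Sxy/Sxx = -70.4475/26.75 = -2.633551

-2.634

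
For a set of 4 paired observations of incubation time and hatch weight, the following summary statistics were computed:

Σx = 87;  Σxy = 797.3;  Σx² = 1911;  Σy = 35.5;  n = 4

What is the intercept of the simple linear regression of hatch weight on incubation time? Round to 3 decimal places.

Sxx = Σx² − (Σx)²/n = 1911 − 1892.25 = 18.75
Sxy = Σxy − (Σx)(Σy)/n = 797.3 − 772.125 = 25.175
b = Sxy/Sxx = 25.175/18.75 = 1.342667
a = ȳ − b·x̄ = 8.875 − 1.342667·21.75 = -20.328

-20.328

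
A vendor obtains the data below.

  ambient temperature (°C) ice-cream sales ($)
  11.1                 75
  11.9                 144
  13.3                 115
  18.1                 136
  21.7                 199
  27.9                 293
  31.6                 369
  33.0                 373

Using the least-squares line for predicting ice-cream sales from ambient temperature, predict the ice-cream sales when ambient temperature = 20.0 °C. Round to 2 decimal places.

199.22

n = 8, Σx = 168.6, Σy = 1704, Σxy = 42999.6, Σx² = 4106.18
Sxx = Σx² − (Σx)²/n = 4106.18 − 3553.245 = 552.935
Sxy = Σxy − (Σx)(Σy)/n = 42999.6 − 35911.8 = 7087.8
b = Sxy/Sxx = 7087.8/552.935 = 12.818505
a = ȳ − b·x̄ = 213 − 12.818505·21.075 = -57.149991
ŷ(20.0) = a + b·20.0 = -57.149991 + 12.818505·20 = 199.220107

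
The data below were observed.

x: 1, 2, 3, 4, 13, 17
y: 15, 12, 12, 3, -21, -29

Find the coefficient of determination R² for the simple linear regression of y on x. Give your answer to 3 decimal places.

0.986

n = 6, Σx = 40, Σy = -8, Σxy = -679, Σx² = 488, Σy² = 1804
Sxx = Σx² − (Σx)²/n = 488 − 266.666667 = 221.333333
Sxy = Σxy − (Σx)(Σy)/n = -679 − (-53.333333) = -625.666667
Syy = Σy² − (Σy)²/n = 1804 − 10.666667 = 1793.333333
R² = Sxy²/(Sxx·Syy) = (-625.666667)²/(221.333333·1793.333333) = 0.986230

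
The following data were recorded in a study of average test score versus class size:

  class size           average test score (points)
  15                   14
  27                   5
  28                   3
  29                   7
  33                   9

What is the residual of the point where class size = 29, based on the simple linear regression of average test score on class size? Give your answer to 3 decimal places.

n = 5, Σx = 132, Σy = 38, Σxy = 929, Σx² = 3668
Sxx = Σx² − (Σx)²/n = 3668 − 3484.8 = 183.2
Sxy = Σxy − (Σx)(Σy)/n = 929 − 1003.2 = -74.2
b = Sxy/Sxx = -74.2/183.2 = -0.405022
a = ȳ − b·x̄ = 7.6 − (-0.405022)·26.4 = 18.292576
ŷ(29) = 18.292576 + (-0.405022)·29 = 6.546943
residual = y − ŷ = 7 − 6.546943 = 0.453057

0.453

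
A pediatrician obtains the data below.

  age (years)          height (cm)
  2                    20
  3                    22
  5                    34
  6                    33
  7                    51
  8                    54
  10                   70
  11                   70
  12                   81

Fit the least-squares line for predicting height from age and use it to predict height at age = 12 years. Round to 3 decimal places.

n = 9, Σx = 64, Σy = 435, Σxy = 3705, Σx² = 552
Sxx = Σx² − (Σx)²/n = 552 − 455.111111 = 96.888889
Sxy = Σxy − (Σx)(Σy)/n = 3705 − 3093.333333 = 611.666667
b = Sxy/Sxx = 611.666667/96.888889 = 6.313073
a = ȳ − b·x̄ = 48.333333 − 6.313073·7.111111 = 3.440367
ŷ(12) = a + b·12 = 3.440367 + 6.313073·12 = 79.197248

79.197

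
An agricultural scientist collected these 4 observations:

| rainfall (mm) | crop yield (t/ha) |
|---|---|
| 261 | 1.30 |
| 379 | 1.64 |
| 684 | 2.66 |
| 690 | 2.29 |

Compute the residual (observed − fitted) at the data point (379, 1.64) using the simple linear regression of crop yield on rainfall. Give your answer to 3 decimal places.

0.008

n = 4, Σx = 2014, Σy = 7.89, Σxy = 4360.4, Σx² = 1155718
Sxx = Σx² − (Σx)²/n = 1155718 − 1014049 = 141669
Sxy = Σxy − (Σx)(Σy)/n = 4360.4 − 3972.615 = 387.785
b = Sxy/Sxx = 387.785/141669 = 0.002737
a = ȳ − b·x̄ = 1.9725 − 0.002737·503.5 = 0.594289
ŷ(379) = 0.594289 + 0.002737·379 = 1.631711
residual = y − ŷ = 1.64 − 1.631711 = 0.008289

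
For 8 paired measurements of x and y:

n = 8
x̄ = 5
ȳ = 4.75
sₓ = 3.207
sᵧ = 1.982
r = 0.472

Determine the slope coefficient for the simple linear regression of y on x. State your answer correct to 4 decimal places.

b = r · sᵧ/sₓ = 0.472 · 1.982/3.207 = 0.291707

0.2917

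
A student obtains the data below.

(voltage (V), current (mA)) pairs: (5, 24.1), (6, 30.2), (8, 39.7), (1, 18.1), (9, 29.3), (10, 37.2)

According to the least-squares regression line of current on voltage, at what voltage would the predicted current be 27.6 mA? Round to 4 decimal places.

5.4669

n = 6, Σx = 39, Σy = 178.6, Σxy = 1273.1, Σx² = 307
Sxx = Σx² − (Σx)²/n = 307 − 253.5 = 53.5
Sxy = Σxy − (Σx)(Σy)/n = 1273.1 − 1160.9 = 112.2
b = Sxy/Sxx = 112.2/53.5 = 2.097196
a = ȳ − b·x̄ = 29.766667 − 2.097196·6.5 = 16.134891
Set a + b·x = 27.6: x = (27.6 − 16.134891) / 2.097196 = 5.466875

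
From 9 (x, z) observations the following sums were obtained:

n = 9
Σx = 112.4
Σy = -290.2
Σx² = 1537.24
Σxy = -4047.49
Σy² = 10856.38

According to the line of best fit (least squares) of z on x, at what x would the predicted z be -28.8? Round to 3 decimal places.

11.402

Sxx = Σx² − (Σx)²/n = 1537.24 − 1403.751111 = 133.488889
Sxy = Σxy − (Σx)(Σy)/n = -4047.49 − (-3624.275556) = -423.214444
b = Sxy/Sxx = -423.214444/133.488889 = -3.170410
a = ȳ − b·x̄ = -32.244444 − (-3.170410)·12.488889 = 7.350448
Set a + b·x = -28.8: x = (-28.8 − 7.350448) / (-3.170410) = 11.402454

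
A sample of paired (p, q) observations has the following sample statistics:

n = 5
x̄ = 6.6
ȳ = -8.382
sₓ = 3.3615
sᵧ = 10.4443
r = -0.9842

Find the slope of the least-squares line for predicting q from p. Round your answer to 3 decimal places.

-3.058

b = r · sᵧ/sₓ = -0.9842 · 10.4443/3.3615 = -3.057944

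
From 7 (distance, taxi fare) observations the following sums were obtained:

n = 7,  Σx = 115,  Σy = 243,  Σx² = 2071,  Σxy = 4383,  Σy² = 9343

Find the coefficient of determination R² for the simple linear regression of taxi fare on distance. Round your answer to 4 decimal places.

Sxx = Σx² − (Σx)²/n = 2071 − 1889.285714 = 181.714286
Sxy = Σxy − (Σx)(Σy)/n = 4383 − 3992.142857 = 390.857143
Syy = Σy² − (Σy)²/n = 9343 − 8435.571429 = 907.428571
R² = Sxy²/(Sxx·Syy) = (390.857143)²/(181.714286·907.428571) = 0.926477

0.9265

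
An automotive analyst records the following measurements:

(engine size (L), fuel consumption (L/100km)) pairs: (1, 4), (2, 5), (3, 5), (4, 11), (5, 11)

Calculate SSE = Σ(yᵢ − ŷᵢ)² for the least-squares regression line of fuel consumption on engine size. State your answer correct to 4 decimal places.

8.8000

n = 5, Σx = 15, Σy = 36, Σxy = 128, Σx² = 55, Σy² = 308
Sxx = Σx² − (Σx)²/n = 55 − 45 = 10
Sxy = Σxy − (Σx)(Σy)/n = 128 − 108 = 20
Syy = Σy² − (Σy)²/n = 308 − 259.2 = 48.8
b = Sxy/Sxx = 20/10 = 2
SSE = Syy − b·Sxy = 48.8 − 2·20 = 8.8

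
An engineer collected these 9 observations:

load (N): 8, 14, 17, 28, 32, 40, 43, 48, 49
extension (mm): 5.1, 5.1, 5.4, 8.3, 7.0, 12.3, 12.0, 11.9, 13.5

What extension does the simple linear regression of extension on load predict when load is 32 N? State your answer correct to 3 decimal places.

n = 9, Σx = 279, Σy = 80.6, Σxy = 2901.1, Σx² = 10511
Sxx = Σx² − (Σx)²/n = 10511 − 8649 = 1862
Sxy = Σxy − (Σx)(Σy)/n = 2901.1 − 2498.6 = 402.5
b = Sxy/Sxx = 402.5/1862 = 0.216165
a = ȳ − b·x̄ = 8.955556 − 0.216165·31 = 2.254428
ŷ(32) = a + b·32 = 2.254428 + 0.216165·32 = 9.171721

9.172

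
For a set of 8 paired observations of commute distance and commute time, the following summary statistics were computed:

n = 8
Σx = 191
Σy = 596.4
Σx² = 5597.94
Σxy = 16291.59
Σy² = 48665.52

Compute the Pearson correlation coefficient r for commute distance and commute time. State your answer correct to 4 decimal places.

0.9827

Sxx = Σx² − (Σx)²/n = 5597.94 − 4560.125 = 1037.815
Sxy = Σxy − (Σx)(Σy)/n = 16291.59 − 14239.05 = 2052.54
Syy = Σy² − (Σy)²/n = 48665.52 − 44461.62 = 4203.9
r = Sxy/√(Sxx·Syy) = 2052.54/√(4362870.4785) = 2052.54/2088.748544 = 0.982665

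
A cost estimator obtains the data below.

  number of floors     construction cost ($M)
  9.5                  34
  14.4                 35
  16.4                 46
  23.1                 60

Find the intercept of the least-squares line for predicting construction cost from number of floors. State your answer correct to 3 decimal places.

11.539

n = 4, Σx = 63.4, Σy = 175, Σxy = 2967.4, Σx² = 1100.18
Sxx = Σx² − (Σx)²/n = 1100.18 − 1004.89 = 95.29
Sxy = Σxy − (Σx)(Σy)/n = 2967.4 − 2773.75 = 193.65
b = Sxy/Sxx = 193.65/95.29 = 2.032217
a = ȳ − b·x̄ = 43.75 − 2.032217·15.85 = 11.539354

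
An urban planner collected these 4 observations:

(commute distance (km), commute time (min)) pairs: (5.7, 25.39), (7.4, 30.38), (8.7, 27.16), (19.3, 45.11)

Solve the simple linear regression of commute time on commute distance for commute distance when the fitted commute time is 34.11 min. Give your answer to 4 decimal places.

11.7521

n = 4, Σx = 41.1, Σy = 128.04, Σxy = 1476.45, Σx² = 535.43
Sxx = Σx² − (Σx)²/n = 535.43 − 422.3025 = 113.1275
Sxy = Σxy − (Σx)(Σy)/n = 1476.45 − 1315.611 = 160.839
b = Sxy/Sxx = 160.839/113.1275 = 1.421750
a = ȳ − b·x̄ = 32.01 − 1.421750·10.275 = 17.401521
Set a + b·x = 34.11: x = (34.11 − 17.401521) / 1.421750 = 11.752053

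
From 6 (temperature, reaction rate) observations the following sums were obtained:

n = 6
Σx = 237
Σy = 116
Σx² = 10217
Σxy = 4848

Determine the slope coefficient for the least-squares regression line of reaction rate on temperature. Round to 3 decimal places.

0.311

Sxx = Σx² − (Σx)²/n = 10217 − 9361.5 = 855.5
Sxy = Σxy − (Σx)(Σy)/n = 4848 − 4582 = 266
b = Sxy/Sxx = 266/855.5 = 0.310929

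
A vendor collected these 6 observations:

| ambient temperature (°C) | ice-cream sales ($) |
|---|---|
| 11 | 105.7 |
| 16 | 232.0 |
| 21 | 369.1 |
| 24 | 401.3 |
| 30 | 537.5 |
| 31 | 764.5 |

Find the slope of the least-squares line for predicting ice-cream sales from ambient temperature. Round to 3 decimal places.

n = 6, Σx = 133, Σy = 2410.1, Σxy = 62081.5, Σx² = 3255
Sxx = Σx² − (Σx)²/n = 3255 − 2948.166667 = 306.833333
Sxy = Σxy − (Σx)(Σy)/n = 62081.5 − 53423.883333 = 8657.616667
b = Sxy/Sxx = 8657.616667/306.833333 = 28.216024

28.216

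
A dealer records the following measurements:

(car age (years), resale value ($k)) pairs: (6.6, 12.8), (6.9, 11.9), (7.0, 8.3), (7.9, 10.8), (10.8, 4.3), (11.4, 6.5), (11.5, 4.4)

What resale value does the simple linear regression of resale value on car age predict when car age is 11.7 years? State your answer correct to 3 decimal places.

n = 7, Σx = 62.1, Σy = 59, Σxy = 481.15, Σx² = 581.43
Sxx = Σx² − (Σx)²/n = 581.43 − 550.915714 = 30.514286
Sxy = Σxy − (Σx)(Σy)/n = 481.15 − 523.414286 = -42.264286
b = Sxy/Sxx = -42.264286/30.514286 = -1.385066
a = ȳ − b·x̄ = 8.428571 − (-1.385066)·8.871429 = 20.716081
ŷ(11.7) = a + b·11.7 = 20.716081 + (-1.385066)·11.7 = 4.510815

4.511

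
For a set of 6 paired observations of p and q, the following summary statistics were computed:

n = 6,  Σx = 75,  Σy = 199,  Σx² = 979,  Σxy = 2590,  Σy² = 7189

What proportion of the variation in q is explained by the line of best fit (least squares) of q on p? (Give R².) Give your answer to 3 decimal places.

Sxx = Σx² − (Σx)²/n = 979 − 937.5 = 41.5
Sxy = Σxy − (Σx)(Σy)/n = 2590 − 2487.5 = 102.5
Syy = Σy² − (Σy)²/n = 7189 − 6600.166667 = 588.833333
R² = Sxy²/(Sxx·Syy) = (102.5)²/(41.5·588.833333) = 0.429939

0.430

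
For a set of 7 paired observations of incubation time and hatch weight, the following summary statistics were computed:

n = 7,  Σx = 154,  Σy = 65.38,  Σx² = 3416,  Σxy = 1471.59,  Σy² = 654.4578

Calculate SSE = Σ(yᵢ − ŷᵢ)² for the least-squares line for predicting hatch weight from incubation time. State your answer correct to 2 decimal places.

4.37

Sxx = Σx² − (Σx)²/n = 3416 − 3388 = 28
Sxy = Σxy − (Σx)(Σy)/n = 1471.59 − 1438.36 = 33.23
Syy = Σy² − (Σy)²/n = 654.4578 − 610.6492 = 43.8086
b = Sxy/Sxx = 33.23/28 = 1.186786
SSE = Syy − b·Sxy = 43.8086 − 1.186786·33.23 = 4.371711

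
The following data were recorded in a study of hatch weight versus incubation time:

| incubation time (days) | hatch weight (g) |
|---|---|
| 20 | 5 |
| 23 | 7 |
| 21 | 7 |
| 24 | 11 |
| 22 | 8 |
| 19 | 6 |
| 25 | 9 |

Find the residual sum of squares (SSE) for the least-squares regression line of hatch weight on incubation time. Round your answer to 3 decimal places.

7.964

n = 7, Σx = 154, Σy = 53, Σxy = 1187, Σx² = 3416, Σy² = 425
Sxx = Σx² − (Σx)²/n = 3416 − 3388 = 28
Sxy = Σxy − (Σx)(Σy)/n = 1187 − 1166 = 21
Syy = Σy² − (Σy)²/n = 425 − 401.285714 = 23.714286
b = Sxy/Sxx = 21/28 = 0.75
SSE = Syy − b·Sxy = 23.714286 − 0.75·21 = 7.964286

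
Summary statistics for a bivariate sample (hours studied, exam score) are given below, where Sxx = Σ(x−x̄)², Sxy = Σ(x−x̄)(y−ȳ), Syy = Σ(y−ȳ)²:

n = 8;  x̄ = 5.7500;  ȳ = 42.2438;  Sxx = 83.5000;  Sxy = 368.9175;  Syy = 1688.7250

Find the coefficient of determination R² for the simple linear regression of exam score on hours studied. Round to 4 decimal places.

0.9652

R² = Sxy²/(Sxx·Syy) = (368.9175)²/(83.5·1688.725) = 0.965191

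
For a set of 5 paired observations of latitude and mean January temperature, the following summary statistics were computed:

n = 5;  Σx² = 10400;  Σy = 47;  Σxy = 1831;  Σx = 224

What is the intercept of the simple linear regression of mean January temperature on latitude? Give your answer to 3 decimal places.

Sxx = Σx² − (Σx)²/n = 10400 − 10035.2 = 364.8
Sxy = Σxy − (Σx)(Σy)/n = 1831 − 2105.6 = -274.6
b = Sxy/Sxx = -274.6/364.8 = -0.752741
a = ȳ − b·x̄ = 9.4 − (-0.752741)·44.8 = 43.122807

43.123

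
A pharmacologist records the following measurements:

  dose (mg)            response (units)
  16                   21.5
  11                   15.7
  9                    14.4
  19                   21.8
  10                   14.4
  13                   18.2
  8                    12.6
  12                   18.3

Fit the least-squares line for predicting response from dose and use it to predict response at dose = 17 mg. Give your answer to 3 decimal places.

21.314

n = 8, Σx = 98, Σy = 136.9, Σxy = 1761.5, Σx² = 1296
Sxx = Σx² − (Σx)²/n = 1296 − 1200.5 = 95.5
Sxy = Σxy − (Σx)(Σy)/n = 1761.5 − 1677.025 = 84.475
b = Sxy/Sxx = 84.475/95.5 = 0.884555
a = ȳ − b·x̄ = 17.1125 − 0.884555·12.25 = 6.276702
ŷ(17) = a + b·17 = 6.276702 + 0.884555·17 = 21.314136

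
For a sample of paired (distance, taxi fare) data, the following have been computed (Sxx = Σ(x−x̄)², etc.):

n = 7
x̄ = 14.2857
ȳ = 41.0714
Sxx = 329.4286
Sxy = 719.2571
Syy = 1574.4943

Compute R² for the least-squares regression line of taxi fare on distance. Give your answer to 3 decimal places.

R² = Sxy²/(Sxx·Syy) = (719.2571)²/(329.4286·1574.4943) = 0.997392

0.997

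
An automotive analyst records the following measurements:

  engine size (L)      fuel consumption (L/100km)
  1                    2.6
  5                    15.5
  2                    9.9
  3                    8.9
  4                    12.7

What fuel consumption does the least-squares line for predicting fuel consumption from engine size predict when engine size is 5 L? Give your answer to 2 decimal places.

n = 5, Σx = 15, Σy = 49.6, Σxy = 177.4, Σx² = 55
Sxx = Σx² − (Σx)²/n = 55 − 45 = 10
Sxy = Σxy − (Σx)(Σy)/n = 177.4 − 148.8 = 28.6
b = Sxy/Sxx = 28.6/10 = 2.86
a = ȳ − b·x̄ = 9.92 − 2.86·3 = 1.34
ŷ(5) = a + b·5 = 1.34 + 2.86·5 = 15.64

15.64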